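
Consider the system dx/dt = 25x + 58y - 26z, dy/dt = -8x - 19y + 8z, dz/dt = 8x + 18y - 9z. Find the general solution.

Coefficient matrix A = [[25, 58, -26], [-8, -19, 8], [8, 18, -9]].
det(A - λI) = 0 gives eigenvalues λ = 1, -3, -1.
For λ=1: eigenvector (7,-2,2).
For λ=-3: eigenvector (-3,1,-1).
For λ=-1: eigenvector (1,0,1).
General solution: C_1e^(t)(7,-2,2) + C_2e^(-3t)(-3,1,-1) + C_3e^(-t)(1,0,1).

x(t) = 7C_1e^(t) - 3C_2e^(-3t) + C_3e^(-t), y(t) = -2C_1e^(t) + C_2e^(-3t), z(t) = 2C_1e^(t) - C_2e^(-3t) + C_3e^(-t)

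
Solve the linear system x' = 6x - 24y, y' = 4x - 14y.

x(t) = 2C_1e^(-6t) + 3C_2e^(-2t), y(t) = C_1e^(-6t) + C_2e^(-2t)

Coefficient matrix A = [[6, -24], [4, -14]].
Characteristic polynomial det(A - λI) = λ^2 + 8λ + 12 = 0.
Eigenvalues λ = -6, -2.
For λ=-6: (A-λI) row 1 is [12, -24], so an eigenvector is (2, 1).
For λ=-2: (A-λI) row 1 is [8, -24], so an eigenvector is (3, 1).
General solution: C_1e^(-6t)(2,1) + C_2e^(-2t)(3,1).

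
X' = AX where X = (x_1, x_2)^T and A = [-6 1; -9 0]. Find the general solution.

Coefficient matrix A = [[-6, 1], [-9, 0]].
Characteristic polynomial det(A - λI) = λ^2 + 6λ + 9 = 0.
Single eigenvalue λ = -3 with algebraic multiplicity 2.
Eigenvector v = (1,3); generalized eigenvector w with (A-λI)w=v is (0,1).
General solution: e^(-3t)[C_1·v + C_2·(t·v + w)].

x_1(t) = C_1e^(-3t) + C_2te^(-3t), x_2(t) = 3C_1e^(-3t) + 3C_2te^(-3t) + C_2e^(-3t)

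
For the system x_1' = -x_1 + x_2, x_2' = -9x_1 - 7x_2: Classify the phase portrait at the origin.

stable improper node

A = [[-1,1],[-9,-7]]; det(A-λI) = λ^2 + 8λ + 16.
repeated λ = -4 with a single eigenvector.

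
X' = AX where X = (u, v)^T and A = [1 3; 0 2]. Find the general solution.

Coefficient matrix A = [[1, 3], [0, 2]].
Characteristic polynomial det(A - λI) = λ^2 - 3λ + 2 = 0.
Eigenvalues λ = 1, 2.
For λ=1: (A-λI) row 1 is [0, 3], so an eigenvector is (-1, 0).
For λ=2: (A-λI) row 1 is [-1, 3], so an eigenvector is (-3, -1).
General solution: K_1e^(t)(-1,0) + K_2e^(2t)(-3,-1).

u(t) = -K_1e^(t) - 3K_2e^(2t), v(t) = -K_2e^(2t)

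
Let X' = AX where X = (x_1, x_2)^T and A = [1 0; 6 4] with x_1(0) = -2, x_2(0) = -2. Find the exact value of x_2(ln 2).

A = [[1,0],[6,4]]; eigenvalues λ = 1, 4.
Eigenvectors: (1,-2) for λ=1, (0,1) for λ=4.
From the initial condition, c_1 = -2, c_2 = -6.
x_2(ln 2) = (-2)(2^1)(-2) + (-6)(2^4)(1) = -88.

-88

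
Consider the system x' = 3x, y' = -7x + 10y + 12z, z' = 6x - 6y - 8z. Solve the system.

Coefficient matrix A = [[3, 0, 0], [-7, 10, 12], [6, -6, -8]].
det(A - λI) = 0 gives eigenvalues λ = 4, -2, 3.
For λ=4: eigenvector (0,2,-1).
For λ=-2: eigenvector (0,1,-1).
For λ=3: eigenvector (1,1,0).
General solution: c_1e^(4t)(0,2,-1) + c_2e^(-2t)(0,1,-1) + c_3e^(3t)(1,1,0).

x(t) = c_3e^(3t), y(t) = 2c_1e^(4t) + c_2e^(-2t) + c_3e^(3t), z(t) = -c_1e^(4t) - c_2e^(-2t)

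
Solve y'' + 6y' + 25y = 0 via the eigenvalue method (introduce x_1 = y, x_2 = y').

Let x_1 = y, x_2 = y'. Then x_1' = x_2 and x_2' = -25x_1 - 6x_2.
A = [[0,1],[-25,-6]]; det(A-λI) = λ^2 + 6λ + 25.
Eigenvalues λ = -3 ± 4i.

y(t) = C_1e^(-3t)cos(4t) + C_2e^(-3t)sin(4t)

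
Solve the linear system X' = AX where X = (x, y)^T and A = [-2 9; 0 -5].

x(t) = -3C_1e^(-5t) + C_2e^(-2t), y(t) = C_1e^(-5t)

Coefficient matrix A = [[-2, 9], [0, -5]].
Characteristic polynomial det(A - λI) = λ^2 + 7λ + 10 = 0.
Eigenvalues λ = -5, -2.
For λ=-5: (A-λI) row 1 is [3, 9], so an eigenvector is (-3, 1).
For λ=-2: (A-λI) row 1 is [0, 9], so an eigenvector is (1, 0).
General solution: C_1e^(-5t)(-3,1) + C_2e^(-2t)(1,0).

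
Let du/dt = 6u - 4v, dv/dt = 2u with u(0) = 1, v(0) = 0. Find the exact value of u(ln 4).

A = [[6,-4],[2,0]]; eigenvalues λ = 2, 4.
Eigenvectors: (1,1) for λ=2, (-2,-1) for λ=4.
From the initial condition, c_1 = -1, c_2 = -1.
u(ln 4) = (-1)(4^2)(1) + (-1)(4^4)(-2) = 496.

496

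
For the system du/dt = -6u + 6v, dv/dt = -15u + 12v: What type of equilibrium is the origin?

A = [[-6,6],[-15,12]]; det(A-λI) = λ^2 - 6λ + 18.
λ = 3 ± 3i: positive real part.

unstable spiral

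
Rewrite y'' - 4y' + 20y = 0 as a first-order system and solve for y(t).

y(t) = K_1e^(2t)cos(4t) + K_2e^(2t)sin(4t)

Let x_1 = y, x_2 = y'. Then x_1' = x_2 and x_2' = -20x_1 + 4x_2.
A = [[0,1],[-20,4]]; det(A-λI) = λ^2 - 4λ + 20.
Eigenvalues λ = 2 ± 4i.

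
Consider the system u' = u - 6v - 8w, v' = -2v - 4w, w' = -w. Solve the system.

Coefficient matrix A = [[1, -6, -8], [0, -2, -4], [0, 0, -1]].
det(A - λI) = 0 gives eigenvalues λ = 1, -2, -1.
For λ=1: eigenvector (1,0,0).
For λ=-2: eigenvector (2,1,0).
For λ=-1: eigenvector (-8,-4,1).
General solution: C_1e^(t)(1,0,0) + C_2e^(-2t)(2,1,0) + C_3e^(-t)(-8,-4,1).

u(t) = C_1e^(t) + 2C_2e^(-2t) - 8C_3e^(-t), v(t) = C_2e^(-2t) - 4C_3e^(-t), w(t) = C_3e^(-t)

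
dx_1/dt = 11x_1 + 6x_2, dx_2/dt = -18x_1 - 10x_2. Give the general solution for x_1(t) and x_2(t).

Coefficient matrix A = [[11, 6], [-18, -10]].
Characteristic polynomial det(A - λI) = λ^2 - λ - 2 = 0.
Eigenvalues λ = -1, 2.
For λ=-1: (A-λI) row 1 is [12, 6], so an eigenvector is (-1, 2).
For λ=2: (A-λI) row 1 is [9, 6], so an eigenvector is (2, -3).
General solution: c_1e^(-t)(-1,2) + c_2e^(2t)(2,-3).

x_1(t) = -c_1e^(-t) + 2c_2e^(2t), x_2(t) = 2c_1e^(-t) - 3c_2e^(2t)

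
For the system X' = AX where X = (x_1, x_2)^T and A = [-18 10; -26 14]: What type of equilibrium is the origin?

A = [[-18,10],[-26,14]]; det(A-λI) = λ^2 + 4λ + 8.
λ = -2 ± 2i: negative real part.

stable spiral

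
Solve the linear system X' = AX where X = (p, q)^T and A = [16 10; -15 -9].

Coefficient matrix A = [[16, 10], [-15, -9]].
Characteristic polynomial det(A - λI) = λ^2 - 7λ + 6 = 0.
Eigenvalues λ = 1, 6.
For λ=1: (A-λI) row 1 is [15, 10], so an eigenvector is (-2, 3).
For λ=6: (A-λI) row 1 is [10, 10], so an eigenvector is (-1, 1).
General solution: c_1e^(t)(-2,3) + c_2e^(6t)(-1,1).

p(t) = -2c_1e^(t) - c_2e^(6t), q(t) = 3c_1e^(t) + c_2e^(6t)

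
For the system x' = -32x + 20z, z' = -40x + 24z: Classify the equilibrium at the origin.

stable spiral

A = [[-32,20],[-40,24]]; det(A-λI) = λ^2 + 8λ + 32.
λ = -4 ± 4i: negative real part.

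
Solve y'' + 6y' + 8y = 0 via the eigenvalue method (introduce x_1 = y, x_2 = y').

y(t) = K_1e^(-2t) + K_2e^(-4t)

Let x_1 = y, x_2 = y'. Then x_1' = x_2 and x_2' = -8x_1 - 6x_2.
A = [[0,1],[-8,-6]]; det(A-λI) = λ^2 + 6λ + 8.
Eigenvalues λ = -2, -4 with eigenvectors (1,-2), (1,-4).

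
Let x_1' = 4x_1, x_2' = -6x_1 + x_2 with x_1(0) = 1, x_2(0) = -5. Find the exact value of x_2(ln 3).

A = [[4,0],[-6,1]]; eigenvalues λ = 1, 4.
Eigenvectors: (0,1) for λ=1, (1,-2) for λ=4.
From the initial condition, c_1 = -3, c_2 = 1.
x_2(ln 3) = (-3)(3^1)(1) + (1)(3^4)(-2) = -171.

-171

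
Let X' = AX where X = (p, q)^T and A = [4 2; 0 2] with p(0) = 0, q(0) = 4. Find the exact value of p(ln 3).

A = [[4,2],[0,2]]; eigenvalues λ = 4, 2.
Eigenvectors: (-1,0) for λ=4, (1,-1) for λ=2.
From the initial condition, c_1 = -4, c_2 = -4.
p(ln 3) = (-4)(3^4)(-1) + (-4)(3^2)(1) = 288.

288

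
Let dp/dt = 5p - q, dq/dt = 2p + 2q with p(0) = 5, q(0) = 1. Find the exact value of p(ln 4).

2048

A = [[5,-1],[2,2]]; eigenvalues λ = 4, 3.
Eigenvectors: (-1,-1) for λ=4, (1,2) for λ=3.
From the initial condition, c_1 = -9, c_2 = -4.
p(ln 4) = (-9)(4^4)(-1) + (-4)(4^3)(1) = 2048.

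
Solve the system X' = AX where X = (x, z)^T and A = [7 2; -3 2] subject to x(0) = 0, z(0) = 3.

x(t) = 6e^(5t) - 6e^(4t), z(t) = -6e^(5t) + 9e^(4t)

Coefficient matrix A = [[7, 2], [-3, 2]].
Characteristic polynomial det(A - λI) = λ^2 - 9λ + 20 = 0.
Eigenvalues λ = 5, 4.
For λ=5: (A-λI) row 1 is [2, 2], so an eigenvector is (1, -1).
For λ=4: (A-λI) row 1 is [3, 2], so an eigenvector is (-2, 3).
General solution: C_1e^(5t)(1,-1) + C_2e^(4t)(-2,3).
Applying x(0)=0, z(0)=3 gives C_1=6, C_2=3.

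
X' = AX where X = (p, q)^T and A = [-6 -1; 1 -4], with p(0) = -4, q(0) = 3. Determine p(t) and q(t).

p(t) = te^(-5t) - 4e^(-5t), q(t) = -te^(-5t) + 3e^(-5t)

Coefficient matrix A = [[-6, -1], [1, -4]].
Characteristic polynomial det(A - λI) = λ^2 + 10λ + 25 = 0.
Single eigenvalue λ = -5 with algebraic multiplicity 2.
Eigenvector v = (1,-1); generalized eigenvector w with (A-λI)w=v is (2,-3).
General solution: e^(-5t)[C_1·v + C_2·(t·v + w)].
Applying p(0)=-4, q(0)=3 gives C_1=-6, C_2=1.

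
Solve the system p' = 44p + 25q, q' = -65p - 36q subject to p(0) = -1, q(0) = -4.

Coefficient matrix A = [[44, 25], [-65, -36]].
Characteristic polynomial det(A - λI) = λ^2 - 8λ + 41 = 0.
Eigenvalues λ = 4 ± 5i (complex conjugate pair).
For λ=4+5i: an eigenvector is (1,-2) - i(-2,3) = (1 + 2i, -2 - 3i).
A real fundamental pair from Re and Im of e^((4+5i)t)v: X_1 = e^(4t)(cos(5t)·(1,-2) + sin(5t)·(-2,3)), X_2 = e^(4t)(sin(5t)·(1,-2) - cos(5t)·(-2,3)).
General solution: c_1X_1 + c_2X_2.
Applying p(0)=-1, q(0)=-4 gives c_1=11, c_2=-6.

p(t) = -28e^(4t)sin(5t) - e^(4t)cos(5t), q(t) = 45e^(4t)sin(5t) - 4e^(4t)cos(5t)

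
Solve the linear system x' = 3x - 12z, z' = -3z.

Coefficient matrix A = [[3, -12], [0, -3]].
Characteristic polynomial det(A - λI) = λ^2 - 9 = 0.
Eigenvalues λ = -3, 3.
For λ=-3: (A-λI) row 1 is [6, -12], so an eigenvector is (-2, -1).
For λ=3: (A-λI) row 1 is [0, -12], so an eigenvector is (1, 0).
General solution: K_1e^(-3t)(-2,-1) + K_2e^(3t)(1,0).

x(t) = -2K_1e^(-3t) + K_2e^(3t), z(t) = -K_1e^(-3t)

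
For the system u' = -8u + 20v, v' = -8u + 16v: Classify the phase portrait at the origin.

unstable spiral

A = [[-8,20],[-8,16]]; det(A-λI) = λ^2 - 8λ + 32.
λ = 4 ± 4i: positive real part.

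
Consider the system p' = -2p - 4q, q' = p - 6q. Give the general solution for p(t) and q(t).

Coefficient matrix A = [[-2, -4], [1, -6]].
Characteristic polynomial det(A - λI) = λ^2 + 8λ + 16 = 0.
Single eigenvalue λ = -4 with algebraic multiplicity 2.
Eigenvector v = (2,1); generalized eigenvector w with (A-λI)w=v is (3,1).
General solution: e^(-4t)[c_1·v + c_2·(t·v + w)].

p(t) = 2c_1e^(-4t) + 2c_2te^(-4t) + 3c_2e^(-4t), q(t) = c_1e^(-4t) + c_2te^(-4t) + c_2e^(-4t)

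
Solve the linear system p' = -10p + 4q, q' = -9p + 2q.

p(t) = 2c_1e^(-4t) + 2c_2te^(-4t) + c_2e^(-4t), q(t) = 3c_1e^(-4t) + 3c_2te^(-4t) + 2c_2e^(-4t)

Coefficient matrix A = [[-10, 4], [-9, 2]].
Characteristic polynomial det(A - λI) = λ^2 + 8λ + 16 = 0.
Single eigenvalue λ = -4 with algebraic multiplicity 2.
Eigenvector v = (2,3); generalized eigenvector w with (A-λI)w=v is (1,2).
General solution: e^(-4t)[c_1·v + c_2·(t·v + w)].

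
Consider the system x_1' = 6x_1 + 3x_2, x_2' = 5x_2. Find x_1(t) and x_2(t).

Coefficient matrix A = [[6, 3], [0, 5]].
Characteristic polynomial det(A - λI) = λ^2 - 11λ + 30 = 0.
Eigenvalues λ = 6, 5.
For λ=6: (A-λI) row 1 is [0, 3], so an eigenvector is (-1, 0).
For λ=5: (A-λI) row 1 is [1, 3], so an eigenvector is (3, -1).
General solution: K_1e^(6t)(-1,0) + K_2e^(5t)(3,-1).

x_1(t) = -K_1e^(6t) + 3K_2e^(5t), x_2(t) = -K_2e^(5t)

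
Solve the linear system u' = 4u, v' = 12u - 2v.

u(t) = -K_2e^(4t), v(t) = -K_1e^(-2t) - 2K_2e^(4t)

Coefficient matrix A = [[4, 0], [12, -2]].
Characteristic polynomial det(A - λI) = λ^2 - 2λ - 8 = 0.
Eigenvalues λ = -2, 4.
For λ=-2: (A-λI) row 1 is [6, 0], so an eigenvector is (0, -1).
For λ=4: (A-λI) row 2 is [12, -6], so an eigenvector is (-1, -2).
General solution: K_1e^(-2t)(0,-1) + K_2e^(4t)(-1,-2).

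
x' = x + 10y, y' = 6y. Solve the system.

Coefficient matrix A = [[1, 10], [0, 6]].
Characteristic polynomial det(A - λI) = λ^2 - 7λ + 6 = 0.
Eigenvalues λ = 6, 1.
For λ=6: (A-λI) row 1 is [-5, 10], so an eigenvector is (-2, -1).
For λ=1: (A-λI) row 1 is [0, 10], so an eigenvector is (1, 0).
General solution: C_1e^(6t)(-2,-1) + C_2e^(t)(1,0).

x(t) = -2C_1e^(6t) + C_2e^(t), y(t) = -C_1e^(6t)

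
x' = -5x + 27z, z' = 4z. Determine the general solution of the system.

Coefficient matrix A = [[-5, 27], [0, 4]].
Characteristic polynomial det(A - λI) = λ^2 + λ - 20 = 0.
Eigenvalues λ = -5, 4.
For λ=-5: (A-λI) row 1 is [0, 27], so an eigenvector is (1, 0).
For λ=4: (A-λI) row 1 is [-9, 27], so an eigenvector is (-3, -1).
General solution: c_1e^(-5t)(1,0) + c_2e^(4t)(-3,-1).

x(t) = c_1e^(-5t) - 3c_2e^(4t), z(t) = -c_2e^(4t)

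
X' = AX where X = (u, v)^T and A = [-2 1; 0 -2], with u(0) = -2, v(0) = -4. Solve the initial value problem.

Coefficient matrix A = [[-2, 1], [0, -2]].
Characteristic polynomial det(A - λI) = λ^2 + 4λ + 4 = 0.
Single eigenvalue λ = -2 with algebraic multiplicity 2.
Eigenvector v = (-1,0); generalized eigenvector w with (A-λI)w=v is (2,-1).
General solution: e^(-2t)[C_1·v + C_2·(t·v + w)].
Applying u(0)=-2, v(0)=-4 gives C_1=10, C_2=4.

u(t) = -4te^(-2t) - 2e^(-2t), v(t) = -4e^(-2t)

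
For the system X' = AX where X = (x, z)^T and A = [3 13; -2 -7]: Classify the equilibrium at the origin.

A = [[3,13],[-2,-7]]; det(A-λI) = λ^2 + 4λ + 5.
λ = -2 ± i: negative real part.

stable spiral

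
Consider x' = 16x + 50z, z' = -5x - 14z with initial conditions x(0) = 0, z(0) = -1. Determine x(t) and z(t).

x(t) = -10e^(t)sin(5t), z(t) = 3e^(t)sin(5t) - e^(t)cos(5t)

Coefficient matrix A = [[16, 50], [-5, -14]].
Characteristic polynomial det(A - λI) = λ^2 - 2λ + 26 = 0.
Eigenvalues λ = 1 ± 5i (complex conjugate pair).
For λ=1+5i: an eigenvector is (-1,0) - i(-3,1) = (-1 + 3i, 0 - i).
A real fundamental pair from Re and Im of e^((1+5i)t)v: X_1 = e^(t)(cos(5t)·(-1,0) + sin(5t)·(-3,1)), X_2 = e^(t)(sin(5t)·(-1,0) - cos(5t)·(-3,1)).
General solution: C_1X_1 + C_2X_2.
Applying x(0)=0, z(0)=-1 gives C_1=3, C_2=1.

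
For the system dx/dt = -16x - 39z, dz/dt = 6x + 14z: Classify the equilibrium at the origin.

stable spiral

A = [[-16,-39],[6,14]]; det(A-λI) = λ^2 + 2λ + 10.
λ = -1 ± 3i: negative real part.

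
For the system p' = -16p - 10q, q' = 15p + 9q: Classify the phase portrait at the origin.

stable node

A = [[-16,-10],[15,9]]; det(A-λI) = λ^2 + 7λ + 6.
λ = -1, -6: both negative.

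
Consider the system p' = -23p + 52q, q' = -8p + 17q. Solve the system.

Coefficient matrix A = [[-23, 52], [-8, 17]].
Characteristic polynomial det(A - λI) = λ^2 + 6λ + 25 = 0.
Eigenvalues λ = -3 ± 4i (complex conjugate pair).
For λ=-3+4i: an eigenvector is (2,1) - i(3,1) = (2 - 3i, 1 - i).
A real fundamental pair from Re and Im of e^((-3+4i)t)v: X_1 = e^(-3t)(cos(4t)·(2,1) + sin(4t)·(3,1)), X_2 = e^(-3t)(sin(4t)·(2,1) - cos(4t)·(3,1)).
General solution: K_1X_1 + K_2X_2.

p(t) = 3K_1e^(-3t)sin(4t) + 2K_1e^(-3t)cos(4t) + 2K_2e^(-3t)sin(4t) - 3K_2e^(-3t)cos(4t), q(t) = K_1e^(-3t)sin(4t) + K_1e^(-3t)cos(4t) + K_2e^(-3t)sin(4t) - K_2e^(-3t)cos(4t)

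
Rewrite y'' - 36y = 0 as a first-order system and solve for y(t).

Let x_1 = y, x_2 = y'. Then x_1' = x_2 and x_2' = 36x_1.
A = [[0,1],[36,0]]; det(A-λI) = λ^2 - 36.
Eigenvalues λ = 6, -6 with eigenvectors (1,6), (1,-6).

y(t) = c_1e^(6t) + c_2e^(-6t)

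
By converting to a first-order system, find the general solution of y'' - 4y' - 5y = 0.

y(t) = C_1e^(-t) + C_2e^(5t)

Let x_1 = y, x_2 = y'. Then x_1' = x_2 and x_2' = 5x_1 + 4x_2.
A = [[0,1],[5,4]]; det(A-λI) = λ^2 - 4λ - 5.
Eigenvalues λ = -1, 5 with eigenvectors (1,-1), (1,5).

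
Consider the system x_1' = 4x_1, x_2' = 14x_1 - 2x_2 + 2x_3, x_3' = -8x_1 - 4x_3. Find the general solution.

Coefficient matrix A = [[4, 0, 0], [14, -2, 2], [-8, 0, -4]].
det(A - λI) = 0 gives eigenvalues λ = -2, -4, 4.
For λ=-2: eigenvector (0,1,0).
For λ=-4: eigenvector (0,-1,1).
For λ=4: eigenvector (-1,-2,1).
General solution: C_1e^(-2t)(0,1,0) + C_2e^(-4t)(0,-1,1) + C_3e^(4t)(-1,-2,1).

x_1(t) = -C_3e^(4t), x_2(t) = C_1e^(-2t) - C_2e^(-4t) - 2C_3e^(4t), x_3(t) = C_2e^(-4t) + C_3e^(4t)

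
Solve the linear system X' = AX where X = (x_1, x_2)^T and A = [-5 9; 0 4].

Coefficient matrix A = [[-5, 9], [0, 4]].
Characteristic polynomial det(A - λI) = λ^2 + λ - 20 = 0.
Eigenvalues λ = -5, 4.
For λ=-5: (A-λI) row 1 is [0, 9], so an eigenvector is (-1, 0).
For λ=4: (A-λI) row 1 is [-9, 9], so an eigenvector is (1, 1).
General solution: C_1e^(-5t)(-1,0) + C_2e^(4t)(1,1).

x_1(t) = -C_1e^(-5t) + C_2e^(4t), x_2(t) = C_2e^(4t)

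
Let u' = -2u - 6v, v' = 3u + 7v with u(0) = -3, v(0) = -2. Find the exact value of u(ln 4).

A = [[-2,-6],[3,7]]; eigenvalues λ = 4, 1.
Eigenvectors: (-1,1) for λ=4, (-2,1) for λ=1.
From the initial condition, c_1 = -7, c_2 = 5.
u(ln 4) = (-7)(4^4)(-1) + (5)(4^1)(-2) = 1752.

1752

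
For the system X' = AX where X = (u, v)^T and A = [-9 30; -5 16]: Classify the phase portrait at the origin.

unstable node

A = [[-9,30],[-5,16]]; det(A-λI) = λ^2 - 7λ + 6.
λ = 6, 1: both positive.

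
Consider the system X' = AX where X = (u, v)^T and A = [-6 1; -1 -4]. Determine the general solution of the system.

Coefficient matrix A = [[-6, 1], [-1, -4]].
Characteristic polynomial det(A - λI) = λ^2 + 10λ + 25 = 0.
Single eigenvalue λ = -5 with algebraic multiplicity 2.
Eigenvector v = (-1,-1); generalized eigenvector w with (A-λI)w=v is (3,2).
General solution: e^(-5t)[c_1·v + c_2·(t·v + w)].

u(t) = -c_1e^(-5t) - c_2te^(-5t) + 3c_2e^(-5t), v(t) = -c_1e^(-5t) - c_2te^(-5t) + 2c_2e^(-5t)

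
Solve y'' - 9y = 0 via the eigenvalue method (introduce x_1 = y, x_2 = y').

y(t) = K_1e^(-3t) + K_2e^(3t)

Let x_1 = y, x_2 = y'. Then x_1' = x_2 and x_2' = 9x_1.
A = [[0,1],[9,0]]; det(A-λI) = λ^2 - 9.
Eigenvalues λ = -3, 3 with eigenvectors (1,-3), (1,3).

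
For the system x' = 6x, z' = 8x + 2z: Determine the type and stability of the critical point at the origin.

A = [[6,0],[8,2]]; det(A-λI) = λ^2 - 8λ + 12.
λ = 2, 6: both positive.

unstable node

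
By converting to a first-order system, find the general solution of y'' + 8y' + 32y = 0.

Let x_1 = y, x_2 = y'. Then x_1' = x_2 and x_2' = -32x_1 - 8x_2.
A = [[0,1],[-32,-8]]; det(A-λI) = λ^2 + 8λ + 32.
Eigenvalues λ = -4 ± 4i.

y(t) = K_1e^(-4t)cos(4t) + K_2e^(-4t)sin(4t)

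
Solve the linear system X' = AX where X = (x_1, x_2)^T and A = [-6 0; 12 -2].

Coefficient matrix A = [[-6, 0], [12, -2]].
Characteristic polynomial det(A - λI) = λ^2 + 8λ + 12 = 0.
Eigenvalues λ = -2, -6.
For λ=-2: (A-λI) row 1 is [-4, 0], so an eigenvector is (0, -1).
For λ=-6: (A-λI) row 2 is [12, 4], so an eigenvector is (-1, 3).
General solution: c_1e^(-2t)(0,-1) + c_2e^(-6t)(-1,3).

x_1(t) = -c_2e^(-6t), x_2(t) = -c_1e^(-2t) + 3c_2e^(-6t)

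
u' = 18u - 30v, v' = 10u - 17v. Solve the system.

Coefficient matrix A = [[18, -30], [10, -17]].
Characteristic polynomial det(A - λI) = λ^2 - λ - 6 = 0.
Eigenvalues λ = -2, 3.
For λ=-2: (A-λI) row 1 is [20, -30], so an eigenvector is (3, 2).
For λ=3: (A-λI) row 1 is [15, -30], so an eigenvector is (2, 1).
General solution: c_1e^(-2t)(3,2) + c_2e^(3t)(2,1).

u(t) = 3c_1e^(-2t) + 2c_2e^(3t), v(t) = 2c_1e^(-2t) + c_2e^(3t)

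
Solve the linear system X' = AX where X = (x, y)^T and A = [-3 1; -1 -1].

x(t) = C_1e^(-2t) + C_2te^(-2t) - 2C_2e^(-2t), y(t) = C_1e^(-2t) + C_2te^(-2t) - C_2e^(-2t)

Coefficient matrix A = [[-3, 1], [-1, -1]].
Characteristic polynomial det(A - λI) = λ^2 + 4λ + 4 = 0.
Single eigenvalue λ = -2 with algebraic multiplicity 2.
Eigenvector v = (1,1); generalized eigenvector w with (A-λI)w=v is (-2,-1).
General solution: e^(-2t)[C_1·v + C_2·(t·v + w)].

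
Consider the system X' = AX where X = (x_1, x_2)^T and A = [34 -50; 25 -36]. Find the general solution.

x_1(t) = 3K_1e^(-t)sin(5t) - K_1e^(-t)cos(5t) - K_2e^(-t)sin(5t) - 3K_2e^(-t)cos(5t), x_2(t) = 2K_1e^(-t)sin(5t) - K_1e^(-t)cos(5t) - K_2e^(-t)sin(5t) - 2K_2e^(-t)cos(5t)

Coefficient matrix A = [[34, -50], [25, -36]].
Characteristic polynomial det(A - λI) = λ^2 + 2λ + 26 = 0.
Eigenvalues λ = -1 ± 5i (complex conjugate pair).
For λ=-1+5i: an eigenvector is (-1,-1) - i(3,2) = (-1 - 3i, -1 - 2i).
A real fundamental pair from Re and Im of e^((-1+5i)t)v: X_1 = e^(-t)(cos(5t)·(-1,-1) + sin(5t)·(3,2)), X_2 = e^(-t)(sin(5t)·(-1,-1) - cos(5t)·(3,2)).
General solution: K_1X_1 + K_2X_2.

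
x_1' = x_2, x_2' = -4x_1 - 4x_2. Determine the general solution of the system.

x_1(t) = K_1e^(-2t) + K_2te^(-2t) + 2K_2e^(-2t), x_2(t) = -2K_1e^(-2t) - 2K_2te^(-2t) - 3K_2e^(-2t)

Coefficient matrix A = [[0, 1], [-4, -4]].
Characteristic polynomial det(A - λI) = λ^2 + 4λ + 4 = 0.
Single eigenvalue λ = -2 with algebraic multiplicity 2.
Eigenvector v = (1,-2); generalized eigenvector w with (A-λI)w=v is (2,-3).
General solution: e^(-2t)[K_1·v + K_2·(t·v + w)].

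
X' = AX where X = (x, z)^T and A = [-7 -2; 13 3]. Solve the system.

x(t) = C_1e^(-2t)sin(t) - C_1e^(-2t)cos(t) - C_2e^(-2t)sin(t) - C_2e^(-2t)cos(t), z(t) = -3C_1e^(-2t)sin(t) + 2C_1e^(-2t)cos(t) + 2C_2e^(-2t)sin(t) + 3C_2e^(-2t)cos(t)

Coefficient matrix A = [[-7, -2], [13, 3]].
Characteristic polynomial det(A - λI) = λ^2 + 4λ + 5 = 0.
Eigenvalues λ = -2 ± i (complex conjugate pair).
For λ=-2+i: an eigenvector is (-1,2) - i(1,-3) = (-1 - i, 2 + 3i).
A real fundamental pair from Re and Im of e^((-2+i)t)v: X_1 = e^(-2t)(cos(t)·(-1,2) + sin(t)·(1,-3)), X_2 = e^(-2t)(sin(t)·(-1,2) - cos(t)·(1,-3)).
General solution: C_1X_1 + C_2X_2.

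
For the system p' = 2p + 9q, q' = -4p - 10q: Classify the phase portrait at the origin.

stable improper node

A = [[2,9],[-4,-10]]; det(A-λI) = λ^2 + 8λ + 16.
repeated λ = -4 with a single eigenvector.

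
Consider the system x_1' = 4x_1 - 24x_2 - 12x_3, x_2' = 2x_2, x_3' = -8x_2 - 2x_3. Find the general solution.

x_1(t) = 2C_1e^(-2t) + C_2e^(4t), x_2(t) = -C_3e^(2t), x_3(t) = C_1e^(-2t) + 2C_3e^(2t)

Coefficient matrix A = [[4, -24, -12], [0, 2, 0], [0, -8, -2]].
det(A - λI) = 0 gives eigenvalues λ = -2, 4, 2.
For λ=-2: eigenvector (2,0,1).
For λ=4: eigenvector (1,0,0).
For λ=2: eigenvector (0,-1,2).
General solution: C_1e^(-2t)(2,0,1) + C_2e^(4t)(1,0,0) + C_3e^(2t)(0,-1,2).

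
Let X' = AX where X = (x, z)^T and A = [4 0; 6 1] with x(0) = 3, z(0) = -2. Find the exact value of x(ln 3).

243

A = [[4,0],[6,1]]; eigenvalues λ = 4, 1.
Eigenvectors: (-1,-2) for λ=4, (0,1) for λ=1.
From the initial condition, c_1 = -3, c_2 = -8.
x(ln 3) = (-3)(3^4)(-1) + (-8)(3^1)(0) = 243.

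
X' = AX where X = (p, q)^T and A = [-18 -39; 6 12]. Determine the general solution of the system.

Coefficient matrix A = [[-18, -39], [6, 12]].
Characteristic polynomial det(A - λI) = λ^2 + 6λ + 18 = 0.
Eigenvalues λ = -3 ± 3i (complex conjugate pair).
For λ=-3+3i: an eigenvector is (-3,1) - i(2,-1) = (-3 - 2i, 1 + i).
A real fundamental pair from Re and Im of e^((-3+3i)t)v: X_1 = e^(-3t)(cos(3t)·(-3,1) + sin(3t)·(2,-1)), X_2 = e^(-3t)(sin(3t)·(-3,1) - cos(3t)·(2,-1)).
General solution: C_1X_1 + C_2X_2.

p(t) = 2C_1e^(-3t)sin(3t) - 3C_1e^(-3t)cos(3t) - 3C_2e^(-3t)sin(3t) - 2C_2e^(-3t)cos(3t), q(t) = -C_1e^(-3t)sin(3t) + C_1e^(-3t)cos(3t) + C_2e^(-3t)sin(3t) + C_2e^(-3t)cos(3t)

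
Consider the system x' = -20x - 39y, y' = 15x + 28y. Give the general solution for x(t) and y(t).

Coefficient matrix A = [[-20, -39], [15, 28]].
Characteristic polynomial det(A - λI) = λ^2 - 8λ + 25 = 0.
Eigenvalues λ = 4 ± 3i (complex conjugate pair).
For λ=4+3i: an eigenvector is (2,-1) - i(-3,2) = (2 + 3i, -1 - 2i).
A real fundamental pair from Re and Im of e^((4+3i)t)v: X_1 = e^(4t)(cos(3t)·(2,-1) + sin(3t)·(-3,2)), X_2 = e^(4t)(sin(3t)·(2,-1) - cos(3t)·(-3,2)).
General solution: C_1X_1 + C_2X_2.

x(t) = -3C_1e^(4t)sin(3t) + 2C_1e^(4t)cos(3t) + 2C_2e^(4t)sin(3t) + 3C_2e^(4t)cos(3t), y(t) = 2C_1e^(4t)sin(3t) - C_1e^(4t)cos(3t) - C_2e^(4t)sin(3t) - 2C_2e^(4t)cos(3t)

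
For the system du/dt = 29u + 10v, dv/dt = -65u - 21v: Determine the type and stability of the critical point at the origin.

A = [[29,10],[-65,-21]]; det(A-λI) = λ^2 - 8λ + 41.
λ = 4 ± 5i: positive real part.

unstable spiral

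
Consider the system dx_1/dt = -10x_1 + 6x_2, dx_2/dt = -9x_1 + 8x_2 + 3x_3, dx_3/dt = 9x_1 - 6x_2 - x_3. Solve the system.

Coefficient matrix A = [[-10, 6, 0], [-9, 8, 3], [9, -6, -1]].
det(A - λI) = 0 gives eigenvalues λ = -4, -1, 2.
For λ=-4: eigenvector (1,1,-1).
For λ=-1: eigenvector (-2,-3,3).
For λ=2: eigenvector (1,2,-1).
General solution: C_1e^(-4t)(1,1,-1) + C_2e^(-t)(-2,-3,3) + C_3e^(2t)(1,2,-1).

x_1(t) = C_1e^(-4t) - 2C_2e^(-t) + C_3e^(2t), x_2(t) = C_1e^(-4t) - 3C_2e^(-t) + 2C_3e^(2t), x_3(t) = -C_1e^(-4t) + 3C_2e^(-t) - C_3e^(2t)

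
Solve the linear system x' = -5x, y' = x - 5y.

x(t) = -c_2e^(-5t), y(t) = -c_1e^(-5t) - c_2te^(-5t) - 2c_2e^(-5t)

Coefficient matrix A = [[-5, 0], [1, -5]].
Characteristic polynomial det(A - λI) = λ^2 + 10λ + 25 = 0.
Single eigenvalue λ = -5 with algebraic multiplicity 2.
Eigenvector v = (0,-1); generalized eigenvector w with (A-λI)w=v is (-1,-2).
General solution: e^(-5t)[c_1·v + c_2·(t·v + w)].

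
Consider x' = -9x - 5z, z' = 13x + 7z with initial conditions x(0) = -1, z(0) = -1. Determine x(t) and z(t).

x(t) = 13e^(-t)sin(t) - e^(-t)cos(t), z(t) = -21e^(-t)sin(t) - e^(-t)cos(t)

Coefficient matrix A = [[-9, -5], [13, 7]].
Characteristic polynomial det(A - λI) = λ^2 + 2λ + 2 = 0.
Eigenvalues λ = -1 ± i (complex conjugate pair).
For λ=-1+i: an eigenvector is (-1,2) - i(-2,3) = (-1 + 2i, 2 - 3i).
A real fundamental pair from Re and Im of e^((-1+i)t)v: X_1 = e^(-t)(cos(t)·(-1,2) + sin(t)·(-2,3)), X_2 = e^(-t)(sin(t)·(-1,2) - cos(t)·(-2,3)).
General solution: c_1X_1 + c_2X_2.
Applying x(0)=-1, z(0)=-1 gives c_1=-5, c_2=-3.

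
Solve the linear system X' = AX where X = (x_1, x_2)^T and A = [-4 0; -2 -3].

Coefficient matrix A = [[-4, 0], [-2, -3]].
Characteristic polynomial det(A - λI) = λ^2 + 7λ + 12 = 0.
Eigenvalues λ = -4, -3.
For λ=-4: (A-λI) row 2 is [-2, 1], so an eigenvector is (1, 2).
For λ=-3: (A-λI) row 1 is [-1, 0], so an eigenvector is (0, -1).
General solution: c_1e^(-4t)(1,2) + c_2e^(-3t)(0,-1).

x_1(t) = c_1e^(-4t), x_2(t) = 2c_1e^(-4t) - c_2e^(-3t)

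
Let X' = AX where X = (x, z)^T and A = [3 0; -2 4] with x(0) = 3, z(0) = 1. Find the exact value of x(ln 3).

81

A = [[3,0],[-2,4]]; eigenvalues λ = 3, 4.
Eigenvectors: (-1,-2) for λ=3, (0,1) for λ=4.
From the initial condition, c_1 = -3, c_2 = -5.
x(ln 3) = (-3)(3^3)(-1) + (-5)(3^4)(0) = 81.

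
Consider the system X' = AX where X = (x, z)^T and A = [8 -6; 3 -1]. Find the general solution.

Coefficient matrix A = [[8, -6], [3, -1]].
Characteristic polynomial det(A - λI) = λ^2 - 7λ + 10 = 0.
Eigenvalues λ = 5, 2.
For λ=5: (A-λI) row 1 is [3, -6], so an eigenvector is (-2, -1).
For λ=2: (A-λI) row 1 is [6, -6], so an eigenvector is (-1, -1).
General solution: C_1e^(5t)(-2,-1) + C_2e^(2t)(-1,-1).

x(t) = -2C_1e^(5t) - C_2e^(2t), z(t) = -C_1e^(5t) - C_2e^(2t)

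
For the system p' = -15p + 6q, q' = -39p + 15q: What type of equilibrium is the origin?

A = [[-15,6],[-39,15]]; det(A-λI) = λ^2 + 9.
λ = 0 ± 3i: zero real part.

center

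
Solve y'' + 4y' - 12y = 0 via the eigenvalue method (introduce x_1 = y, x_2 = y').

Let x_1 = y, x_2 = y'. Then x_1' = x_2 and x_2' = 12x_1 - 4x_2.
A = [[0,1],[12,-4]]; det(A-λI) = λ^2 + 4λ - 12.
Eigenvalues λ = 2, -6 with eigenvectors (1,2), (1,-6).

y(t) = K_1e^(2t) + K_2e^(-6t)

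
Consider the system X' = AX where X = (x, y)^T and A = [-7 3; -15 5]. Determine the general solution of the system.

x(t) = K_1e^(-t)sin(3t) - K_2e^(-t)cos(3t), y(t) = 2K_1e^(-t)sin(3t) + K_1e^(-t)cos(3t) + K_2e^(-t)sin(3t) - 2K_2e^(-t)cos(3t)

Coefficient matrix A = [[-7, 3], [-15, 5]].
Characteristic polynomial det(A - λI) = λ^2 + 2λ + 10 = 0.
Eigenvalues λ = -1 ± 3i (complex conjugate pair).
For λ=-1+3i: an eigenvector is (0,1) - i(1,2) = (0 - i, 1 - 2i).
A real fundamental pair from Re and Im of e^((-1+3i)t)v: X_1 = e^(-t)(cos(3t)·(0,1) + sin(3t)·(1,2)), X_2 = e^(-t)(sin(3t)·(0,1) - cos(3t)·(1,2)).
General solution: K_1X_1 + K_2X_2.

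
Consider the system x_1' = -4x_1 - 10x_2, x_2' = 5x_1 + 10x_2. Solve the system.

Coefficient matrix A = [[-4, -10], [5, 10]].
Characteristic polynomial det(A - λI) = λ^2 - 6λ + 10 = 0.
Eigenvalues λ = 3 ± i (complex conjugate pair).
For λ=3+i: an eigenvector is (-3,2) - i(1,-1) = (-3 - i, 2 + i).
A real fundamental pair from Re and Im of e^((3+i)t)v: X_1 = e^(3t)(cos(t)·(-3,2) + sin(t)·(1,-1)), X_2 = e^(3t)(sin(t)·(-3,2) - cos(t)·(1,-1)).
General solution: c_1X_1 + c_2X_2.

x_1(t) = c_1e^(3t)sin(t) - 3c_1e^(3t)cos(t) - 3c_2e^(3t)sin(t) - c_2e^(3t)cos(t), x_2(t) = -c_1e^(3t)sin(t) + 2c_1e^(3t)cos(t) + 2c_2e^(3t)sin(t) + c_2e^(3t)cos(t)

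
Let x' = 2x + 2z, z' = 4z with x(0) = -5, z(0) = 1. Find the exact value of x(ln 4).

160

A = [[2,2],[0,4]]; eigenvalues λ = 2, 4.
Eigenvectors: (1,0) for λ=2, (-1,-1) for λ=4.
From the initial condition, c_1 = -6, c_2 = -1.
x(ln 4) = (-6)(4^2)(1) + (-1)(4^4)(-1) = 160.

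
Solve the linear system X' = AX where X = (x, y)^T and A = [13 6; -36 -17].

x(t) = -K_1e^(-5t) + K_2e^(t), y(t) = 3K_1e^(-5t) - 2K_2e^(t)

Coefficient matrix A = [[13, 6], [-36, -17]].
Characteristic polynomial det(A - λI) = λ^2 + 4λ - 5 = 0.
Eigenvalues λ = -5, 1.
For λ=-5: (A-λI) row 1 is [18, 6], so an eigenvector is (-1, 3).
For λ=1: (A-λI) row 1 is [12, 6], so an eigenvector is (1, -2).
General solution: K_1e^(-5t)(-1,3) + K_2e^(t)(1,-2).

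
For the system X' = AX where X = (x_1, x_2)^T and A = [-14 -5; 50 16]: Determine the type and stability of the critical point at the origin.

A = [[-14,-5],[50,16]]; det(A-λI) = λ^2 - 2λ + 26.
λ = 1 ± 5i: positive real part.

unstable spiral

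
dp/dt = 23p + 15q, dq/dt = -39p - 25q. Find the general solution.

Coefficient matrix A = [[23, 15], [-39, -25]].
Characteristic polynomial det(A - λI) = λ^2 + 2λ + 10 = 0.
Eigenvalues λ = -1 ± 3i (complex conjugate pair).
For λ=-1+3i: an eigenvector is (1,-2) - i(-2,3) = (1 + 2i, -2 - 3i).
A real fundamental pair from Re and Im of e^((-1+3i)t)v: X_1 = e^(-t)(cos(3t)·(1,-2) + sin(3t)·(-2,3)), X_2 = e^(-t)(sin(3t)·(1,-2) - cos(3t)·(-2,3)).
General solution: K_1X_1 + K_2X_2.

p(t) = -2K_1e^(-t)sin(3t) + K_1e^(-t)cos(3t) + K_2e^(-t)sin(3t) + 2K_2e^(-t)cos(3t), q(t) = 3K_1e^(-t)sin(3t) - 2K_1e^(-t)cos(3t) - 2K_2e^(-t)sin(3t) - 3K_2e^(-t)cos(3t)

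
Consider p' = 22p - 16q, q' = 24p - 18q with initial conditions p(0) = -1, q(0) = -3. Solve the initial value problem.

p(t) = 3e^(6t) - 4e^(-2t), q(t) = 3e^(6t) - 6e^(-2t)

Coefficient matrix A = [[22, -16], [24, -18]].
Characteristic polynomial det(A - λI) = λ^2 - 4λ - 12 = 0.
Eigenvalues λ = 6, -2.
For λ=6: (A-λI) row 1 is [16, -16], so an eigenvector is (1, 1).
For λ=-2: (A-λI) row 1 is [24, -16], so an eigenvector is (2, 3).
General solution: c_1e^(6t)(1,1) + c_2e^(-2t)(2,3).
Applying p(0)=-1, q(0)=-3 gives c_1=3, c_2=-2.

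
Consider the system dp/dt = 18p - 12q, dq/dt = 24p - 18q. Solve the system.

p(t) = K_1e^(-6t) + K_2e^(6t), q(t) = 2K_1e^(-6t) + K_2e^(6t)

Coefficient matrix A = [[18, -12], [24, -18]].
Characteristic polynomial det(A - λI) = λ^2 - 36 = 0.
Eigenvalues λ = -6, 6.
For λ=-6: (A-λI) row 1 is [24, -12], so an eigenvector is (1, 2).
For λ=6: (A-λI) row 1 is [12, -12], so an eigenvector is (1, 1).
General solution: K_1e^(-6t)(1,2) + K_2e^(6t)(1,1).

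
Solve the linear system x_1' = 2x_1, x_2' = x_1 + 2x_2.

Coefficient matrix A = [[2, 0], [1, 2]].
Characteristic polynomial det(A - λI) = λ^2 - 4λ + 4 = 0.
Single eigenvalue λ = 2 with algebraic multiplicity 2.
Eigenvector v = (0,-1); generalized eigenvector w with (A-λI)w=v is (-1,1).
General solution: e^(2t)[c_1·v + c_2·(t·v + w)].

x_1(t) = -c_2e^(2t), x_2(t) = -c_1e^(2t) - c_2te^(2t) + c_2e^(2t)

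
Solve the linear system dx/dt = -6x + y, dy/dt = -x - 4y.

Coefficient matrix A = [[-6, 1], [-1, -4]].
Characteristic polynomial det(A - λI) = λ^2 + 10λ + 25 = 0.
Single eigenvalue λ = -5 with algebraic multiplicity 2.
Eigenvector v = (1,1); generalized eigenvector w with (A-λI)w=v is (-2,-1).
General solution: e^(-5t)[C_1·v + C_2·(t·v + w)].

x(t) = C_1e^(-5t) + C_2te^(-5t) - 2C_2e^(-5t), y(t) = C_1e^(-5t) + C_2te^(-5t) - C_2e^(-5t)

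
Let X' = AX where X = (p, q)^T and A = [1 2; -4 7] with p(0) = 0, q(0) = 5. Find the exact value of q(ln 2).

A = [[1,2],[-4,7]]; eigenvalues λ = 5, 3.
Eigenvectors: (1,2) for λ=5, (-1,-1) for λ=3.
From the initial condition, c_1 = 5, c_2 = 5.
q(ln 2) = (5)(2^5)(2) + (5)(2^3)(-1) = 280.

280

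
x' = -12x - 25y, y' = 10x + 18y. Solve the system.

x(t) = -K_1e^(3t)sin(5t) + 2K_1e^(3t)cos(5t) + 2K_2e^(3t)sin(5t) + K_2e^(3t)cos(5t), y(t) = K_1e^(3t)sin(5t) - K_1e^(3t)cos(5t) - K_2e^(3t)sin(5t) - K_2e^(3t)cos(5t)

Coefficient matrix A = [[-12, -25], [10, 18]].
Characteristic polynomial det(A - λI) = λ^2 - 6λ + 34 = 0.
Eigenvalues λ = 3 ± 5i (complex conjugate pair).
For λ=3+5i: an eigenvector is (2,-1) - i(-1,1) = (2 + i, -1 - i).
A real fundamental pair from Re and Im of e^((3+5i)t)v: X_1 = e^(3t)(cos(5t)·(2,-1) + sin(5t)·(-1,1)), X_2 = e^(3t)(sin(5t)·(2,-1) - cos(5t)·(-1,1)).
General solution: K_1X_1 + K_2X_2.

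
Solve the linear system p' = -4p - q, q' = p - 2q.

Coefficient matrix A = [[-4, -1], [1, -2]].
Characteristic polynomial det(A - λI) = λ^2 + 6λ + 9 = 0.
Single eigenvalue λ = -3 with algebraic multiplicity 2.
Eigenvector v = (-1,1); generalized eigenvector w with (A-λI)w=v is (0,1).
General solution: e^(-3t)[c_1·v + c_2·(t·v + w)].

p(t) = -c_1e^(-3t) - c_2te^(-3t), q(t) = c_1e^(-3t) + c_2te^(-3t) + c_2e^(-3t)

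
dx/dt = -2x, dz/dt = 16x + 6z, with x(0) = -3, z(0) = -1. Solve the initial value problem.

Coefficient matrix A = [[-2, 0], [16, 6]].
Characteristic polynomial det(A - λI) = λ^2 - 4λ - 12 = 0.
Eigenvalues λ = 6, -2.
For λ=6: (A-λI) row 1 is [-8, 0], so an eigenvector is (0, -1).
For λ=-2: (A-λI) row 2 is [16, 8], so an eigenvector is (1, -2).
General solution: K_1e^(6t)(0,-1) + K_2e^(-2t)(1,-2).
Applying x(0)=-3, z(0)=-1 gives K_1=7, K_2=-3.

x(t) = -3e^(-2t), z(t) = -7e^(6t) + 6e^(-2t)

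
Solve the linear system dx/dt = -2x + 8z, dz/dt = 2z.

Coefficient matrix A = [[-2, 8], [0, 2]].
Characteristic polynomial det(A - λI) = λ^2 - 4 = 0.
Eigenvalues λ = 2, -2.
For λ=2: (A-λI) row 1 is [-4, 8], so an eigenvector is (2, 1).
For λ=-2: (A-λI) row 1 is [0, 8], so an eigenvector is (1, 0).
General solution: K_1e^(2t)(2,1) + K_2e^(-2t)(1,0).

x(t) = 2K_1e^(2t) + K_2e^(-2t), z(t) = K_1e^(2t)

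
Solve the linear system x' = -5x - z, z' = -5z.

x(t) = -C_1e^(-5t) - C_2te^(-5t) + C_2e^(-5t), z(t) = C_2e^(-5t)

Coefficient matrix A = [[-5, -1], [0, -5]].
Characteristic polynomial det(A - λI) = λ^2 + 10λ + 25 = 0.
Single eigenvalue λ = -5 with algebraic multiplicity 2.
Eigenvector v = (-1,0); generalized eigenvector w with (A-λI)w=v is (1,1).
General solution: e^(-5t)[C_1·v + C_2·(t·v + w)].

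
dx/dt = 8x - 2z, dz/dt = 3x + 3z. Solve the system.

x(t) = -2K_1e^(5t) + K_2e^(6t), z(t) = -3K_1e^(5t) + K_2e^(6t)

Coefficient matrix A = [[8, -2], [3, 3]].
Characteristic polynomial det(A - λI) = λ^2 - 11λ + 30 = 0.
Eigenvalues λ = 5, 6.
For λ=5: (A-λI) row 1 is [3, -2], so an eigenvector is (-2, -3).
For λ=6: (A-λI) row 1 is [2, -2], so an eigenvector is (1, 1).
General solution: K_1e^(5t)(-2,-3) + K_2e^(6t)(1,1).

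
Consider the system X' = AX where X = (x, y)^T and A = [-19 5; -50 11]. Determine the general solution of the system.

Coefficient matrix A = [[-19, 5], [-50, 11]].
Characteristic polynomial det(A - λI) = λ^2 + 8λ + 41 = 0.
Eigenvalues λ = -4 ± 5i (complex conjugate pair).
For λ=-4+5i: an eigenvector is (0,1) - i(1,3) = (0 - i, 1 - 3i).
A real fundamental pair from Re and Im of e^((-4+5i)t)v: X_1 = e^(-4t)(cos(5t)·(0,1) + sin(5t)·(1,3)), X_2 = e^(-4t)(sin(5t)·(0,1) - cos(5t)·(1,3)).
General solution: C_1X_1 + C_2X_2.

x(t) = C_1e^(-4t)sin(5t) - C_2e^(-4t)cos(5t), y(t) = 3C_1e^(-4t)sin(5t) + C_1e^(-4t)cos(5t) + C_2e^(-4t)sin(5t) - 3C_2e^(-4t)cos(5t)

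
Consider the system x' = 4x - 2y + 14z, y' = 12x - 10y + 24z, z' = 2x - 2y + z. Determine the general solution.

x(t) = 3C_1e^(-4t) + C_2e^(2t) - 2C_3e^(-3t), y(t) = -2C_1e^(-4t) + C_2e^(2t), z(t) = -2C_1e^(-4t) + C_3e^(-3t)

Coefficient matrix A = [[4, -2, 14], [12, -10, 24], [2, -2, 1]].
det(A - λI) = 0 gives eigenvalues λ = -4, 2, -3.
For λ=-4: eigenvector (3,-2,-2).
For λ=2: eigenvector (1,1,0).
For λ=-3: eigenvector (-2,0,1).
General solution: C_1e^(-4t)(3,-2,-2) + C_2e^(2t)(1,1,0) + C_3e^(-3t)(-2,0,1).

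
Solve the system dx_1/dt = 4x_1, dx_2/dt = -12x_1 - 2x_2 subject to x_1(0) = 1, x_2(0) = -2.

x_1(t) = e^(4t), x_2(t) = -2e^(4t)

Coefficient matrix A = [[4, 0], [-12, -2]].
Characteristic polynomial det(A - λI) = λ^2 - 2λ - 8 = 0.
Eigenvalues λ = -2, 4.
For λ=-2: (A-λI) row 1 is [6, 0], so an eigenvector is (0, -1).
For λ=4: (A-λI) row 2 is [-12, -6], so an eigenvector is (-1, 2).
General solution: K_1e^(-2t)(0,-1) + K_2e^(4t)(-1,2).
Applying x_1(0)=1, x_2(0)=-2 gives K_1=0, K_2=-1.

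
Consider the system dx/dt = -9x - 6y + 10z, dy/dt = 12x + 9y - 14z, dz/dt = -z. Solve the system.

Coefficient matrix A = [[-9, -6, 10], [12, 9, -14], [0, 0, -1]].
det(A - λI) = 0 gives eigenvalues λ = 3, -3, -1.
For λ=3: eigenvector (-1,2,0).
For λ=-3: eigenvector (-1,1,0).
For λ=-1: eigenvector (2,-1,1).
General solution: C_1e^(3t)(-1,2,0) + C_2e^(-3t)(-1,1,0) + C_3e^(-t)(2,-1,1).

x(t) = -C_1e^(3t) - C_2e^(-3t) + 2C_3e^(-t), y(t) = 2C_1e^(3t) + C_2e^(-3t) - C_3e^(-t), z(t) = C_3e^(-t)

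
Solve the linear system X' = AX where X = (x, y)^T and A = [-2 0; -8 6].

Coefficient matrix A = [[-2, 0], [-8, 6]].
Characteristic polynomial det(A - λI) = λ^2 - 4λ - 12 = 0.
Eigenvalues λ = -2, 6.
For λ=-2: (A-λI) row 2 is [-8, 8], so an eigenvector is (-1, -1).
For λ=6: (A-λI) row 1 is [-8, 0], so an eigenvector is (0, 1).
General solution: C_1e^(-2t)(-1,-1) + C_2e^(6t)(0,1).

x(t) = -C_1e^(-2t), y(t) = -C_1e^(-2t) + C_2e^(6t)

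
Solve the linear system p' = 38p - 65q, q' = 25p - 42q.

Coefficient matrix A = [[38, -65], [25, -42]].
Characteristic polynomial det(A - λI) = λ^2 + 4λ + 29 = 0.
Eigenvalues λ = -2 ± 5i (complex conjugate pair).
For λ=-2+5i: an eigenvector is (-3,-2) - i(2,1) = (-3 - 2i, -2 - i).
A real fundamental pair from Re and Im of e^((-2+5i)t)v: X_1 = e^(-2t)(cos(5t)·(-3,-2) + sin(5t)·(2,1)), X_2 = e^(-2t)(sin(5t)·(-3,-2) - cos(5t)·(2,1)).
General solution: C_1X_1 + C_2X_2.

p(t) = 2C_1e^(-2t)sin(5t) - 3C_1e^(-2t)cos(5t) - 3C_2e^(-2t)sin(5t) - 2C_2e^(-2t)cos(5t), q(t) = C_1e^(-2t)sin(5t) - 2C_1e^(-2t)cos(5t) - 2C_2e^(-2t)sin(5t) - C_2e^(-2t)cos(5t)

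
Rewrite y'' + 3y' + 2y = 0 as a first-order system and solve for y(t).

Let x_1 = y, x_2 = y'. Then x_1' = x_2 and x_2' = -2x_1 - 3x_2.
A = [[0,1],[-2,-3]]; det(A-λI) = λ^2 + 3λ + 2.
Eigenvalues λ = -1, -2 with eigenvectors (1,-1), (1,-2).

y(t) = C_1e^(-t) + C_2e^(-2t)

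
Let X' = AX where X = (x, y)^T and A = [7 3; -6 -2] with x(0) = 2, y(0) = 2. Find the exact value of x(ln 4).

1520

A = [[7,3],[-6,-2]]; eigenvalues λ = 1, 4.
Eigenvectors: (1,-2) for λ=1, (1,-1) for λ=4.
From the initial condition, c_1 = -4, c_2 = 6.
x(ln 4) = (-4)(4^1)(1) + (6)(4^4)(1) = 1520.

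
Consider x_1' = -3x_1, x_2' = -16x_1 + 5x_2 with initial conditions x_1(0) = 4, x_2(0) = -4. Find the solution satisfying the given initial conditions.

Coefficient matrix A = [[-3, 0], [-16, 5]].
Characteristic polynomial det(A - λI) = λ^2 - 2λ - 15 = 0.
Eigenvalues λ = -3, 5.
For λ=-3: (A-λI) row 2 is [-16, 8], so an eigenvector is (1, 2).
For λ=5: (A-λI) row 1 is [-8, 0], so an eigenvector is (0, -1).
General solution: K_1e^(-3t)(1,2) + K_2e^(5t)(0,-1).
Applying x_1(0)=4, x_2(0)=-4 gives K_1=4, K_2=12.

x_1(t) = 4e^(-3t), x_2(t) = -12e^(5t) + 8e^(-3t)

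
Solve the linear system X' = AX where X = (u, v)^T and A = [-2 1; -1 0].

Coefficient matrix A = [[-2, 1], [-1, 0]].
Characteristic polynomial det(A - λI) = λ^2 + 2λ + 1 = 0.
Single eigenvalue λ = -1 with algebraic multiplicity 2.
Eigenvector v = (1,1); generalized eigenvector w with (A-λI)w=v is (2,3).
General solution: e^(-t)[C_1·v + C_2·(t·v + w)].

u(t) = C_1e^(-t) + C_2te^(-t) + 2C_2e^(-t), v(t) = C_1e^(-t) + C_2te^(-t) + 3C_2e^(-t)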